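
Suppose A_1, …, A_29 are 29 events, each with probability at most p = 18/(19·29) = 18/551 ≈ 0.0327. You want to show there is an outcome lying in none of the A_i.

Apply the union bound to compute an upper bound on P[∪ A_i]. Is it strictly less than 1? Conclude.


Union bound: P[∪_{i=1}^{29} A_i] ≤ Σ_i P[A_i] ≤ 29·p = 29·(18/551) = 18/19.
Numerically: 18/19 ≈ 0.9474.
Is 18/19 < 1? YES.
Since P[∪ A_i] ≤ 18/19 < 1, the complement has P[∩ A_i^c] ≥ 1 − 18/19 = 1/19 > 0, so some outcome avoids every A_i.

29·p = 18/19 ≈ 0.9474; existence CERTIFIED by the union bound.


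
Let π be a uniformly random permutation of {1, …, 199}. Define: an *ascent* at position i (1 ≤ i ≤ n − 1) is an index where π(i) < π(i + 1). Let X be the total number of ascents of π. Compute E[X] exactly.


Write X = Σ X_I over i = 1, …, 198, with X_I the indicator of one ascent.
There are 198 indicators.
For each fixed i, the pair (π(i), π(i+1)) is a uniformly random ordered pair of distinct values from {1, …, 199}; by symmetry P[π(i) < π(i+1)] = 1/2.
By linearity: E[X] = 198 · (1/2) = (199 − 1) · (1/2) = 99 ≈ 99.000000.

E[X] = 99 = 99.000000.


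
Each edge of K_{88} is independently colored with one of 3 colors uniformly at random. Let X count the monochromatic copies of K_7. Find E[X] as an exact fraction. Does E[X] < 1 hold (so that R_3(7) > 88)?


E[X] = C(88, 7) · 3^{1 − 21} = 6348337336 · 3^{−20} = 6348337336/3486784401.
As a reduced fraction: E[X] = 6348337336/3486784401 ≈ 1.8207.
Is E[X] < 1? NO.
Since E[X] ≥ 1, the first-moment bound is inconclusive at n = 88; it does NOT by itself certify R_3(7) > 88.

E[X] = 6348337336/3486784401 ≈ 1.8207; E[X] ≥ 1; first-moment method inconclusive here.


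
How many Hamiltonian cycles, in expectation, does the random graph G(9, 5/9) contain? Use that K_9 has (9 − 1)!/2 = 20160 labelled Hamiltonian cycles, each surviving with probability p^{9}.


K_9 has (9 − 1)!/2 = 20160 labelled Hamiltonian cycles.
For each such Hamiltonian cycle H, let X_H = 1 if all 9 edges of H are present in G. Then P[X_H = 1] = p^{9} = (5/9)^{9} = 1953125/387420489.
By linearity of expectation: E[X] = Σ_H E[X_H] = 20160 · p^{9} = 20160 · 1953125/387420489 = 4375000000/43046721.
Numerically: E[X] ≈ 101.634.

E[X] = 20160 · (5/9)^{9} = 4375000000/43046721 ≈ 101.634.


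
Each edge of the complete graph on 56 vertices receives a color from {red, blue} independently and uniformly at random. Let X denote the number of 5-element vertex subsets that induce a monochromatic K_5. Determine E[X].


Let X = Σ_S X_S over the C(56, 5) = 3819816 subsets S of size 5, where X_S = 1 if the K_5 on S is monochromatic.
For a fixed S, the K_5 on S has C(5, 2) = 10 edges. P[all 10 edges red] = (1/2)^10, and likewise for blue, so P[monochromatic] = 2·(1/2)^10 = 2^{1 − 10} = 1/512.
By linearity: E[X] = C(56, 5) · 2^{1 − 10} = 3819816 · 1/512 = 477477/64.
Numerically: E[X] ≈ 7460.578.

E[X] = C(56,5)·2^(1−C(5,2)) = 477477/64 ≈ 7460.578.


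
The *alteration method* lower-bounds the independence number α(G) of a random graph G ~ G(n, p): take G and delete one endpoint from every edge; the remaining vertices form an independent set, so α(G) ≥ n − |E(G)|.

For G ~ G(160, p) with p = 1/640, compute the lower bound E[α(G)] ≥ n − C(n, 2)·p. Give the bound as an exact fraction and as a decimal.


E[|E(G)|] = C(160, 2)·p = 12720 · (1/640) = 159/8.
E[α(G)] ≥ n − E[|E(G)|] = 160 − 159/8 = 1121/8.
Numerically: ≈ 140.1250.
(This is only a lower bound; the true E[α(G)] may be larger.)

E[α(G)] ≥ 1121/8 ≈ 140.1250.


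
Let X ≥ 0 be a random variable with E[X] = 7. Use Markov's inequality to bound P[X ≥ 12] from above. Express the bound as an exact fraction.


μ = E[X] = 7, a = 12.
Markov: P[X ≥ 12] ≤ μ/a = (7)/12 = 7/12.
Numerically: ≈ 0.5833.
(Since a = 12 > μ = 7.0000, the bound 7/12 is < 1 and informative.)

P[X ≥ 12] ≤ 7/12 ≈ 0.5833.


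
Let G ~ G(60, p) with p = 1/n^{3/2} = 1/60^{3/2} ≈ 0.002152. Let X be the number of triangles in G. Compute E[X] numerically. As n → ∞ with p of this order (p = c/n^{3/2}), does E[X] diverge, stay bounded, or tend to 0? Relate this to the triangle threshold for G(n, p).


Number of potential triangles: C(60, 3) = 34220.
Each occurs with probability p³ ≈ (0.002152)³ ≈ 9.961377e-09.
By linearity: E[X] = C(60, 3)·p³ ≈ 34220 · 9.961377e-09 ≈ 0.0003.
Since α = 3/2 > 1, p = c/n^{3/2} = o(1/n) is below the triangle threshold p ~ 1/n. Asymptotically E[X] ~ (c³/6)·n^{3(1−α)} = (1³/6)·n^{-1.5} → 0, so by Markov's inequality G has no triangles w.h.p.

E[X] ≈ 0.0003; in regime p = Θ(1/n^{3/2}) E[X] tends to 0 (below the triangle threshold p ~ 1/n).


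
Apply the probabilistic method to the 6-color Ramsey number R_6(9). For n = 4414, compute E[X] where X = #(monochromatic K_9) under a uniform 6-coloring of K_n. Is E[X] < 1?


E[X] = C(4414, 9) · 6^{1 − 36} = 1738535657024887384307025382 · 6^{−35} = 1738535657024887384307025382/1719070799748422591028658176.
As a reduced fraction: E[X] = 869267828512443692153512691/859535399874211295514329088 ≈ 1.01132.
Is E[X] < 1? NO.
Since E[X] ≥ 1, the first-moment bound is inconclusive at n = 4414; it does NOT by itself certify R_6(9) > 4414.

E[X] = 869267828512443692153512691/859535399874211295514329088 ≈ 1.01132; E[X] ≥ 1; first-moment method inconclusive here.


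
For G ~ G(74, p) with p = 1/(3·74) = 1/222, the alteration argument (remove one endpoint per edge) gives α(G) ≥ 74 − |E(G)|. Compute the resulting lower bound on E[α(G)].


E[|E(G)|] = C(74, 2)·p = 2701 · (1/222) = 73/6.
E[α(G)] ≥ n − E[|E(G)|] = 74 − 73/6 = 371/6.
Numerically: ≈ 61.8333.
(This is only a lower bound; the true E[α(G)] may be larger.)

E[α(G)] ≥ 371/6 ≈ 61.8333.


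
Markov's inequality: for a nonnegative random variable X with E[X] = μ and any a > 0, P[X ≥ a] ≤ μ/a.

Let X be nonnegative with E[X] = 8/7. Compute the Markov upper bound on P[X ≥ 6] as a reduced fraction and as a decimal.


μ = E[X] = 8/7, a = 6.
Markov: P[X ≥ 6] ≤ μ/a = (8/7)/6 = 4/21.
Numerically: ≈ 0.190476.
(Since a = 6 > μ = 1.142857, the bound 4/21 is < 1 and informative.)

P[X ≥ 6] ≤ 4/21 ≈ 0.190476.


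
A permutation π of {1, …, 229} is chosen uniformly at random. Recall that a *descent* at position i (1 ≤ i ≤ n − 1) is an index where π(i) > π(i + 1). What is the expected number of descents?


Write X = Σ X_I over i = 1, …, 228, with X_I the indicator of one descent.
There are 228 indicators.
For each fixed i, the pair (π(i), π(i+1)) is a uniformly random ordered pair of distinct values from {1, …, 229}; by symmetry P[π(i) > π(i+1)] = 1/2.
By linearity: E[X] = 228 · (1/2) = (229 − 1) · (1/2) = 114 ≈ 114.00000.

E[X] = 114 = 114.00000.


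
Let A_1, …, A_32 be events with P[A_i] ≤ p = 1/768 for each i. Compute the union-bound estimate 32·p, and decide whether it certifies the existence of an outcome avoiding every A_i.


Union bound: P[∪_{i=1}^{32} A_i] ≤ Σ_i P[A_i] ≤ 32·p = 32·(1/768) = 1/24.
Numerically: 1/24 ≈ 0.04167.
Is 1/24 < 1? YES.
Since P[∪ A_i] ≤ 1/24 < 1, the complement has P[∩ A_i^c] ≥ 1 − 1/24 = 23/24 > 0, so some outcome avoids every A_i.

32·p = 1/24 ≈ 0.04167; existence CERTIFIED by the union bound.


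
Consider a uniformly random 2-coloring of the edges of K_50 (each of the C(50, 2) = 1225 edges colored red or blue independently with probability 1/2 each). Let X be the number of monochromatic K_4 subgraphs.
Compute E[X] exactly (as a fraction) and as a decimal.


Let X = Σ_S X_S over the C(50, 4) = 230300 subsets S of size 4, where X_S = 1 if the K_4 on S is monochromatic.
For a fixed S, the K_4 on S has C(4, 2) = 6 edges. P[all 6 edges red] = (1/2)^6, and likewise for blue, so P[monochromatic] = 2·(1/2)^6 = 2^{1 − 6} = 1/32.
Summing: E[X] = C(50, 4) · 2^{1 − 6} = 230300 · 1/32 = 57575/8.
Numerically: E[X] ≈ 7196.875.

E[X] = C(50,4)·2^(1−C(4,2)) = 57575/8 ≈ 7196.875.


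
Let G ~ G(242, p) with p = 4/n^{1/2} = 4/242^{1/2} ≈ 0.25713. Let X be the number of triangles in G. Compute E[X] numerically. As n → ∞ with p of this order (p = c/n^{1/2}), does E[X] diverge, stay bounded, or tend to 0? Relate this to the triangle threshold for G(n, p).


Number of potential triangles: C(242, 3) = 2332880.
Each occurs with probability p³ ≈ (0.25713)³ ≈ 1.70003133e-02.
By linearity: E[X] = C(242, 3)·p³ ≈ 2332880 · 1.70003133e-02 ≈ 39659.690884.
Since α = 1/2 < 1, p = c/n^{1/2} ≫ 1/n is above the triangle threshold p ~ 1/n. Asymptotically E[X] ~ (c³/6)·n^{3(1−α)} = (4³/6)·n^{1.5} → ∞; triangles are abundant w.h.p.

E[X] ≈ 39659.690884; in regime p = Θ(1/n^{1/2}) E[X] diverges (above the triangle threshold p ~ 1/n).


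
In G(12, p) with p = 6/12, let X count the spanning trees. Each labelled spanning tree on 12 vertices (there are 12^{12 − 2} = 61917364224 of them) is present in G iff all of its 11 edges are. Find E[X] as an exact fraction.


K_12 has 12^{12 − 2} = 61917364224 labelled spanning trees.
For each such spanning tree H, let X_H = 1 if all 11 edges of H are present in G. Then P[X_H = 1] = p^{11} = (1/2)^{11} = 1/2048.
By linearity: E[X] = Σ_H E[X_H] = 61917364224 · p^{11} = 61917364224 · 1/2048 = 30233088.
Numerically: E[X] ≈ 3.02331e+07.

E[X] = 61917364224 · (1/2)^{11} = 30233088 ≈ 3.02331e+07.


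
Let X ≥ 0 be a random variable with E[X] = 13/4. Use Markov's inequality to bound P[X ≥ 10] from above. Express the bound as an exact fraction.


μ = E[X] = 13/4, a = 10.
Markov: P[X ≥ 10] ≤ μ/a = (13/4)/10 = 13/40.
Numerically: ≈ 0.325000.
(Since a = 10 > μ = 3.250000, the bound 13/40 is < 1 and informative.)

P[X ≥ 10] ≤ 13/40 ≈ 0.325000.


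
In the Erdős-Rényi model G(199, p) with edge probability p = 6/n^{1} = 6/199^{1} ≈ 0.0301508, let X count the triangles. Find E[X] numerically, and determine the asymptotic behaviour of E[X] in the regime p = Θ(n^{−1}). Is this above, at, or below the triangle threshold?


Number of potential triangles: C(199, 3) = 1293699.
Each occurs with probability p³ ≈ (0.0301508)³ ≈ 2.74090840e-05.
By linearity: E[X] = C(199, 3)·p³ ≈ 1293699 · 2.74090840e-05 ≈ 35.459105.
Here α = 1, so p = 6/n is exactly at the triangle threshold p ~ 1/n. Asymptotically E[X] → c³/6 = 6³/6 = 36 ≈ 36.000000, a bounded constant. In this regime the triangle count is asymptotically Poisson(c³/6).

E[X] ≈ 35.459105; in regime p = Θ(1/n^{1}) E[X] stays bounded (at the triangle threshold p ~ 1/n).


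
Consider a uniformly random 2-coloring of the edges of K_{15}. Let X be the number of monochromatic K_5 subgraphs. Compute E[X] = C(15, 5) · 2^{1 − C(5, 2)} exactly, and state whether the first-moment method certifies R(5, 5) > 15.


E[X] = C(15, 5) · 2^{1 − 10} = 3003 · 2^{−9} = 3003/512.
As a reduced fraction: E[X] = 3003/512 ≈ 5.8652.
Is E[X] < 1? NO.
Since E[X] ≥ 1, the first-moment bound is inconclusive at n = 15; it does NOT by itself certify R(5, 5) > 15.

E[X] = 3003/512 ≈ 5.8652; E[X] ≥ 1; first-moment method inconclusive here.


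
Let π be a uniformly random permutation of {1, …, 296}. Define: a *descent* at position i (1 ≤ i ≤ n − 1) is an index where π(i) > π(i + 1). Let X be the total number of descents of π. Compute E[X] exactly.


Write X = Σ X_I over i = 1, …, 295, with X_I the indicator of one descent.
There are 295 indicators.
For each fixed i, the pair (π(i), π(i+1)) is a uniformly random ordered pair of distinct values from {1, …, 296}; by symmetry P[π(i) > π(i+1)] = 1/2.
By linearity: E[X] = 295 · (1/2) = (296 − 1) · (1/2) = 295/2 ≈ 147.5000.

E[X] = 295/2 = 147.5000.


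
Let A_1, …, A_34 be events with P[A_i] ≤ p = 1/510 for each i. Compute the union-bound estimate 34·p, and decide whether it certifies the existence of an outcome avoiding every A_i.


Union bound: P[∪_{i=1}^{34} A_i] ≤ Σ_i P[A_i] ≤ 34·p = 34·(1/510) = 1/15.
Numerically: 1/15 ≈ 0.066667.
Is 1/15 < 1? YES.
Since P[∪ A_i] ≤ 1/15 < 1, the complement has P[∩ A_i^c] ≥ 1 − 1/15 = 14/15 > 0, so some outcome avoids every A_i.

34·p = 1/15 ≈ 0.066667; existence CERTIFIED by the union bound.


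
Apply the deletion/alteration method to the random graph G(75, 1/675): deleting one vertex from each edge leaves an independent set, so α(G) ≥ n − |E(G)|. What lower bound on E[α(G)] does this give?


E[|E(G)|] = C(75, 2)·p = 2775 · (1/675) = 37/9.
E[α(G)] ≥ n − E[|E(G)|] = 75 − 37/9 = 638/9.
Numerically: ≈ 70.8889.
(This is only a lower bound; the true E[α(G)] may be larger.)

E[α(G)] ≥ 638/9 ≈ 70.8889.


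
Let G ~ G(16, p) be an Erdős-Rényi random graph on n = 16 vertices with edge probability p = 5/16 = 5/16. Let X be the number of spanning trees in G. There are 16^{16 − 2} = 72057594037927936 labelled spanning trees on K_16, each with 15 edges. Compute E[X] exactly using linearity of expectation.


K_16 has 16^{16 − 2} = 72057594037927936 labelled spanning trees.
For each such spanning tree H, let X_H = 1 if all 15 edges of H are present in G. Then P[X_H = 1] = p^{15} = (5/16)^{15} = 30517578125/1152921504606846976.
Summing the indicators: E[X] = Σ_H E[X_H] = 72057594037927936 · p^{15} = 72057594037927936 · 30517578125/1152921504606846976 = 30517578125/16.
Numerically: E[X] ≈ 1.9073e+09.

E[X] = 72057594037927936 · (5/16)^{15} = 30517578125/16 ≈ 1.9073e+09.


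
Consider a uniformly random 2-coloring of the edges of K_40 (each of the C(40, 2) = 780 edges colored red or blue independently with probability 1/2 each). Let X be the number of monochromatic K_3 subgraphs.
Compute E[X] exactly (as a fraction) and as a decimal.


Let X = Σ_S X_S over the C(40, 3) = 9880 subsets S of size 3, where X_S = 1 if the K_3 on S is monochromatic.
For a fixed S, the K_3 on S has C(3, 2) = 3 edges. P[all 3 edges red] = (1/2)^3, and likewise for blue, so P[monochromatic] = 2·(1/2)^3 = 2^{1 − 3} = 1/4.
By linearity: E[X] = C(40, 3) · 2^{1 − 3} = 9880 · 1/4 = 2470.
Numerically: E[X] ≈ 2470.00000.

E[X] = C(40,3)·2^(1−C(3,2)) = 2470 ≈ 2470.00000.


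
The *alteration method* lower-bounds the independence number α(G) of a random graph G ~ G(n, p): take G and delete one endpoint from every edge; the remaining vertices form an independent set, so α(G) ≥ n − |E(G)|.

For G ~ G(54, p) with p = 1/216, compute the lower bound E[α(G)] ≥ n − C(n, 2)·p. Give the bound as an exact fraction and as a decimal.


E[|E(G)|] = C(54, 2)·p = 1431 · (1/216) = 53/8.
E[α(G)] ≥ n − E[|E(G)|] = 54 − 53/8 = 379/8.
Numerically: ≈ 47.375000.
(This is only a lower bound; the true E[α(G)] may be larger.)

E[α(G)] ≥ 379/8 ≈ 47.375000.


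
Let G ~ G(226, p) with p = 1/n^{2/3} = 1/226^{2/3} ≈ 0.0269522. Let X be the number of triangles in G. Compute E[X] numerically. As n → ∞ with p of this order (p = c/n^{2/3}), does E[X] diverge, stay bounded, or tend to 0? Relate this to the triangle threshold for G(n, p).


Number of potential triangles: C(226, 3) = 1898400.
Each occurs with probability p³ ≈ (0.0269522)³ ≈ 1.95786671e-05.
By linearity: E[X] = C(226, 3)·p³ ≈ 1898400 · 1.95786671e-05 ≈ 37.168142.
Since α = 2/3 < 1, p = c/n^{2/3} ≫ 1/n is above the triangle threshold p ~ 1/n. Asymptotically E[X] ~ (c³/6)·n^{3(1−α)} = (1³/6)·n^{1} → ∞; triangles are abundant w.h.p.

E[X] ≈ 37.168142; in regime p = Θ(1/n^{2/3}) E[X] diverges (above the triangle threshold p ~ 1/n).


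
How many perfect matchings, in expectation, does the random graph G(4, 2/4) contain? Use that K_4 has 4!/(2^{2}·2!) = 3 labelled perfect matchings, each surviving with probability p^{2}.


K_4 has 4!/(2^{2}·2!) = 3 labelled perfect matchings.
For each such perfect matching H, let X_H = 1 if all 2 edges of H are present in G. Then P[X_H = 1] = p^{2} = (1/2)^{2} = 1/4.
By linearity of expectation: E[X] = Σ_H E[X_H] = 3 · p^{2} = 3 · 1/4 = 3/4.
Numerically: E[X] ≈ 0.75.

E[X] = 3 · (1/2)^{2} = 3/4 ≈ 0.75.


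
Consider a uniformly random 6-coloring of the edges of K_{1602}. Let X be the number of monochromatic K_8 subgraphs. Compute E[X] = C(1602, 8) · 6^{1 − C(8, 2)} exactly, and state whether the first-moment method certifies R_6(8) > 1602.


E[X] = C(1602, 8) · 6^{1 − 28} = 1057248389245018627800 · 6^{−27} = 1057248389245018627800/1023490369077469249536.
As a reduced fraction: E[X] = 14684005406180814275/14215144014964850688 ≈ 1.03298.
Is E[X] < 1? NO.
Since E[X] ≥ 1, the first-moment bound is inconclusive at n = 1602; it does NOT by itself certify R_6(8) > 1602.

E[X] = 14684005406180814275/14215144014964850688 ≈ 1.03298; E[X] ≥ 1; first-moment method inconclusive here.


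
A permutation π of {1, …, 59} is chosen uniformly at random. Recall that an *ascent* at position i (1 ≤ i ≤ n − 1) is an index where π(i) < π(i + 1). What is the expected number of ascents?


Write X = Σ X_I over i = 1, …, 58, with X_I the indicator of one ascent.
There are 58 indicators.
For each fixed i, the pair (π(i), π(i+1)) is a uniformly random ordered pair of distinct values from {1, …, 59}; by symmetry P[π(i) < π(i+1)] = 1/2.
By linearity: E[X] = 58 · (1/2) = (59 − 1) · (1/2) = 29 ≈ 29.0000.

E[X] = 29 = 29.0000.


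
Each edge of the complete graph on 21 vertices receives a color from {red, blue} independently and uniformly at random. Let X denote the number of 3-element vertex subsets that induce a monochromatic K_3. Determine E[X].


Let X = Σ_S X_S over the C(21, 3) = 1330 subsets S of size 3, where X_S = 1 if the K_3 on S is monochromatic.
For a fixed S, the K_3 on S has C(3, 2) = 3 edges. P[all 3 edges red] = (1/2)^3, and likewise for blue, so P[monochromatic] = 2·(1/2)^3 = 2^{1 − 3} = 1/4.
By linearity of expectation: E[X] = C(21, 3) · 2^{1 − 3} = 1330 · 1/4 = 665/2.
Numerically: E[X] ≈ 332.500.

E[X] = C(21,3)·2^(1−C(3,2)) = 665/2 ≈ 332.500.


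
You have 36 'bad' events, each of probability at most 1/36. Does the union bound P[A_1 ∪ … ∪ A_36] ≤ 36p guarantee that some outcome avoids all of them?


Union bound: P[∪_{i=1}^{36} A_i] ≤ Σ_i P[A_i] ≤ 36·p = 36·(1/36) = 1.
Numerically: 1 ≈ 1.000.
Is 1 < 1? NO.
Since the bound 1 is ≥ 1, the union bound is uninformative here; it does NOT by itself certify existence.

36·p = 1 ≈ 1.000; existence NOT certified by the union bound.


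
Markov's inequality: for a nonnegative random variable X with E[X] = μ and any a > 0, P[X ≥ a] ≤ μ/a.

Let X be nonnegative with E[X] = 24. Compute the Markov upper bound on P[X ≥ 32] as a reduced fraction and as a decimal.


μ = E[X] = 24, a = 32.
Markov: P[X ≥ 32] ≤ μ/a = (24)/32 = 3/4.
Numerically: ≈ 0.750000.
(Since a = 32 > μ = 24.000000, the bound 3/4 is < 1 and informative.)

P[X ≥ 32] ≤ 3/4 ≈ 0.750000.


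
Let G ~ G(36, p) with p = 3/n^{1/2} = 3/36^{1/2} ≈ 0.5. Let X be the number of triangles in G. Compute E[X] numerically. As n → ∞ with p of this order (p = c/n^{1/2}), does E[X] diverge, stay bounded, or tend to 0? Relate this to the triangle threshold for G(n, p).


Number of potential triangles: C(36, 3) = 7140.
Each occurs with probability p³ ≈ (0.5)³ ≈ 1.2500000e-01.
By linearity: E[X] = C(36, 3)·p³ ≈ 7140 · 1.2500000e-01 ≈ 892.50000.
Since α = 1/2 < 1, p = c/n^{1/2} ≫ 1/n is above the triangle threshold p ~ 1/n. Asymptotically E[X] ~ (c³/6)·n^{3(1−α)} = (3³/6)·n^{1.5} → ∞; triangles are abundant w.h.p.

E[X] ≈ 892.50000; in regime p = Θ(1/n^{1/2}) E[X] diverges (above the triangle threshold p ~ 1/n).


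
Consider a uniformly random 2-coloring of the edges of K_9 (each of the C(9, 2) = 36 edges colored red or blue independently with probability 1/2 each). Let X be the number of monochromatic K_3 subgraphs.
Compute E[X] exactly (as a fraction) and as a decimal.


Let X = Σ_S X_S over the C(9, 3) = 84 subsets S of size 3, where X_S = 1 if the K_3 on S is monochromatic.
For a fixed S, the K_3 on S has C(3, 2) = 3 edges. P[all 3 edges red] = (1/2)^3, and likewise for blue, so P[monochromatic] = 2·(1/2)^3 = 2^{1 − 3} = 1/4.
By linearity: E[X] = C(9, 3) · 2^{1 − 3} = 84 · 1/4 = 21.
Numerically: E[X] ≈ 21.0000.

E[X] = C(9,3)·2^(1−C(3,2)) = 21 ≈ 21.0000.


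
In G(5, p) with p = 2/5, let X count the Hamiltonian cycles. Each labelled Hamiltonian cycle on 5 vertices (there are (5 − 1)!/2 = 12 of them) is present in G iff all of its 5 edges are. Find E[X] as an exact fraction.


K_5 has (5 − 1)!/2 = 12 labelled Hamiltonian cycles.
For each such Hamiltonian cycle H, let X_H = 1 if all 5 edges of H are present in G. Then P[X_H = 1] = p^{5} = (2/5)^{5} = 32/3125.
Summing the indicators: E[X] = Σ_H E[X_H] = 12 · p^{5} = 12 · 32/3125 = 384/3125.
Numerically: E[X] ≈ 0.12288.

E[X] = 12 · (2/5)^{5} = 384/3125 ≈ 0.12288.


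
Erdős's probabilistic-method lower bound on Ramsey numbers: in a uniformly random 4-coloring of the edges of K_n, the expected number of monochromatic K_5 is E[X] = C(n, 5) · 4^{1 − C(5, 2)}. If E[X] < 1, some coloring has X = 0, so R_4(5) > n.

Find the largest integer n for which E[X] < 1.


We need C(n, 5) · 4^{1 − 10} < 1, i.e. C(n, 5) < 4^{10 − 1} = 262144.
Check values of n near the boundary:
  n = 27: C(27, 5) = 80730; 80730 < 262144? YES
  n = 28: C(28, 5) = 98280; 98280 < 262144? YES
  n = 29: C(29, 5) = 118755; 118755 < 262144? YES
  n = 30: C(30, 5) = 142506; 142506 < 262144? YES
  n = 31: C(31, 5) = 169911; 169911 < 262144? YES
  n = 32: C(32, 5) = 201376; 201376 < 262144? YES
  n = 33: C(33, 5) = 237336; 237336 < 262144? YES
  n = 34: C(34, 5) = 278256; 278256 < 262144? NO
  n = 35: C(35, 5) = 324632; 324632 < 262144? NO
  n = 36: C(36, 5) = 376992; 376992 < 262144? NO
The largest n with C(n, 5) < 262144 is n = 33 (where E[X] = 29667/32768 ≈ 0.905365). Hence R_4(5) > 33, i.e. R_4(5) ≥ 34.

Largest n = 33; hence R_4(5) > 33.


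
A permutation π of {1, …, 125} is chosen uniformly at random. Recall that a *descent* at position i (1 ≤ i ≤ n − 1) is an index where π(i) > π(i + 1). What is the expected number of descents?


Write X = Σ X_I over i = 1, …, 124, with X_I the indicator of one descent.
There are 124 indicators.
For each fixed i, the pair (π(i), π(i+1)) is a uniformly random ordered pair of distinct values from {1, …, 125}; by symmetry P[π(i) > π(i+1)] = 1/2.
By linearity: E[X] = 124 · (1/2) = (125 − 1) · (1/2) = 62 ≈ 62.0000.

E[X] = 62 = 62.0000.


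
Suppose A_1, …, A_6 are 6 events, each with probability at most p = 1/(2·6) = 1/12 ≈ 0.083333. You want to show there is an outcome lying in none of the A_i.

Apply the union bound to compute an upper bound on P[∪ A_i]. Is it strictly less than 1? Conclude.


Union bound: P[∪_{i=1}^{6} A_i] ≤ Σ_i P[A_i] ≤ 6·p = 6·(1/12) = 1/2.
Numerically: 1/2 ≈ 0.500000.
Is 1/2 < 1? YES.
Since P[∪ A_i] ≤ 1/2 < 1, the complement has P[∩ A_i^c] ≥ 1 − 1/2 = 1/2 > 0, so some outcome avoids every A_i.

6·p = 1/2 ≈ 0.500000; existence CERTIFIED by the union bound.


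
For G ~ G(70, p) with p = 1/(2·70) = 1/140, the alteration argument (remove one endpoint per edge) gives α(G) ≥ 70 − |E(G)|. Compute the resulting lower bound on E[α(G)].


E[|E(G)|] = C(70, 2)·p = 2415 · (1/140) = 69/4.
E[α(G)] ≥ n − E[|E(G)|] = 70 − 69/4 = 211/4.
Numerically: ≈ 52.75000.
(This is only a lower bound; the true E[α(G)] may be larger.)

E[α(G)] ≥ 211/4 ≈ 52.75000.


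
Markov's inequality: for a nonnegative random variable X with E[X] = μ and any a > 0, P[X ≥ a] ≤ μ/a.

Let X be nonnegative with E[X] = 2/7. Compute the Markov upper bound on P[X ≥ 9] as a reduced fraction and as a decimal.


μ = E[X] = 2/7, a = 9.
Markov: P[X ≥ 9] ≤ μ/a = (2/7)/9 = 2/63.
Numerically: ≈ 0.0317.
(Since a = 9 > μ = 0.2857, the bound 2/63 is < 1 and informative.)

P[X ≥ 9] ≤ 2/63 ≈ 0.0317.


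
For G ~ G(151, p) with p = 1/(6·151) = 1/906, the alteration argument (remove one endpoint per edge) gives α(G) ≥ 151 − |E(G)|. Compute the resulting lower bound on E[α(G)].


E[|E(G)|] = C(151, 2)·p = 11325 · (1/906) = 25/2.
E[α(G)] ≥ n − E[|E(G)|] = 151 − 25/2 = 277/2.
Numerically: ≈ 138.500.
(This is only a lower bound; the true E[α(G)] may be larger.)

E[α(G)] ≥ 277/2 ≈ 138.500.


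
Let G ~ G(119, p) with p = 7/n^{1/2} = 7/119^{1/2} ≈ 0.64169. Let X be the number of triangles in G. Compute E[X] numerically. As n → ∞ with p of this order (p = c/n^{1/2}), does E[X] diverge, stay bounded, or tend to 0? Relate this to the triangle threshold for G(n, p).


Number of potential triangles: C(119, 3) = 273819.
Each occurs with probability p³ ≈ (0.64169)³ ≈ 2.6422486e-01.
By linearity: E[X] = C(119, 3)·p³ ≈ 273819 · 2.6422486e-01 ≈ 72349.78719.
Since α = 1/2 < 1, p = c/n^{1/2} ≫ 1/n is above the triangle threshold p ~ 1/n. Asymptotically E[X] ~ (c³/6)·n^{3(1−α)} = (7³/6)·n^{1.5} → ∞; triangles are abundant w.h.p.

E[X] ≈ 72349.78719; in regime p = Θ(1/n^{1/2}) E[X] diverges (above the triangle threshold p ~ 1/n).


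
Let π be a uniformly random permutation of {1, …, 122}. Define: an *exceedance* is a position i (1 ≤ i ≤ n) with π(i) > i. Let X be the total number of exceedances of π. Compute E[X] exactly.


Write X = Σ_{i=1}^{122} X_i, where X_i = 1_{π(i) > i}.
For each fixed i, π(i) is uniform over {1, …, 122} (marginal of a uniform permutation), so P[π(i) > i] = (n − i)/n. Summing: Σ_{i=1}^{122} (n − i)/n = (0 + 1 + … + 121)/122 = 122(122 − 1)/(2·122) = (122 − 1)/2.
Hence E[X] = Σ_{i=1}^{122} (122 − i)/122 = 121/2 ≈ 60.500000.

E[X] = 121/2 = 60.500000.


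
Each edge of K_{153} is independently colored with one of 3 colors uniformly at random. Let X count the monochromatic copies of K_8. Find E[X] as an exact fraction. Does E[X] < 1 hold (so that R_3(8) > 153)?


E[X] = C(153, 8) · 3^{1 − 28} = 6183023199255 · 3^{−27} = 6183023199255/7625597484987.
As a reduced fraction: E[X] = 687002577695/847288609443 ≈ 0.811.
Is E[X] < 1? YES.
Since E[X] < 1, there exists a 3-coloring of K_{153} with no monochromatic K_8; hence R_3(8) > 153.

E[X] = 687002577695/847288609443 ≈ 0.811; E[X] < 1, so R_3(8) > 153.


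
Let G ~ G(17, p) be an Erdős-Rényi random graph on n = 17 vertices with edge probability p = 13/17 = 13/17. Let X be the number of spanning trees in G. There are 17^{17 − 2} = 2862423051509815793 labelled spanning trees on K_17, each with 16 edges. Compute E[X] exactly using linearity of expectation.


K_17 has 17^{17 − 2} = 2862423051509815793 labelled spanning trees.
For each such spanning tree H, let X_H = 1 if all 16 edges of H are present in G. Then P[X_H = 1] = p^{16} = (13/17)^{16} = 665416609183179841/48661191875666868481.
Summing the indicators: E[X] = Σ_H E[X_H] = 2862423051509815793 · p^{16} = 2862423051509815793 · 665416609183179841/48661191875666868481 = 665416609183179841/17.
Numerically: E[X] ≈ 3.91422e+16.

E[X] = 2862423051509815793 · (13/17)^{16} = 665416609183179841/17 ≈ 3.91422e+16.


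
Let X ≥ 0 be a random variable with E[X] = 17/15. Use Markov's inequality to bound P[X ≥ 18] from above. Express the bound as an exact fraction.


μ = E[X] = 17/15, a = 18.
Markov: P[X ≥ 18] ≤ μ/a = (17/15)/18 = 17/270.
Numerically: ≈ 0.062963.
(Since a = 18 > μ = 1.133333, the bound 17/270 is < 1 and informative.)

P[X ≥ 18] ≤ 17/270 ≈ 0.062963.


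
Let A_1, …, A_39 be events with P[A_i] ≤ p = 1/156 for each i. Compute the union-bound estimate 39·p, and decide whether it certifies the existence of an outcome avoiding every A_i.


Union bound: P[∪_{i=1}^{39} A_i] ≤ Σ_i P[A_i] ≤ 39·p = 39·(1/156) = 1/4.
Numerically: 1/4 ≈ 0.2500.
Is 1/4 < 1? YES.
Since P[∪ A_i] ≤ 1/4 < 1, the complement has P[∩ A_i^c] ≥ 1 − 1/4 = 3/4 > 0, so some outcome avoids every A_i.

39·p = 1/4 ≈ 0.2500; existence CERTIFIED by the union bound.


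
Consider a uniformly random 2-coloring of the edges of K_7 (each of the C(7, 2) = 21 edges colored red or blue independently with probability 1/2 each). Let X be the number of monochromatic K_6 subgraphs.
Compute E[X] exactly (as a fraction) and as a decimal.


Let X = Σ_S X_S over the C(7, 6) = 7 subsets S of size 6, where X_S = 1 if the K_6 on S is monochromatic.
For a fixed S, the K_6 on S has C(6, 2) = 15 edges. P[all 15 edges red] = (1/2)^15, and likewise for blue, so P[monochromatic] = 2·(1/2)^15 = 2^{1 − 15} = 1/16384.
By linearity of expectation: E[X] = C(7, 6) · 2^{1 − 15} = 7 · 1/16384 = 7/16384.
Numerically: E[X] ≈ 0.00043.

E[X] = C(7,6)·2^(1−C(6,2)) = 7/16384 ≈ 0.00043.


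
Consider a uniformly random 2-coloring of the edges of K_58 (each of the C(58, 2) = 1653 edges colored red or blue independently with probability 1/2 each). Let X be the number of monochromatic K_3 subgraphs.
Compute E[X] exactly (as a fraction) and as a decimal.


Let X = Σ_S X_S over the C(58, 3) = 30856 subsets S of size 3, where X_S = 1 if the K_3 on S is monochromatic.
For a fixed S, the K_3 on S has C(3, 2) = 3 edges. P[all 3 edges red] = (1/2)^3, and likewise for blue, so P[monochromatic] = 2·(1/2)^3 = 2^{1 − 3} = 1/4.
By linearity of expectation: E[X] = C(58, 3) · 2^{1 − 3} = 30856 · 1/4 = 7714.
Numerically: E[X] ≈ 7714.000.

E[X] = C(58,3)·2^(1−C(3,2)) = 7714 ≈ 7714.000.


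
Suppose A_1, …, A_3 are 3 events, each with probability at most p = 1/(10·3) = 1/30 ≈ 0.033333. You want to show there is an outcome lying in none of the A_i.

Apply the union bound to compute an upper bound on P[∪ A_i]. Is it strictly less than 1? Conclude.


Union bound: P[∪_{i=1}^{3} A_i] ≤ Σ_i P[A_i] ≤ 3·p = 3·(1/30) = 1/10.
Numerically: 1/10 ≈ 0.100000.
Is 1/10 < 1? YES.
Since P[∪ A_i] ≤ 1/10 < 1, the complement has P[∩ A_i^c] ≥ 1 − 1/10 = 9/10 > 0, so some outcome avoids every A_i.

3·p = 1/10 ≈ 0.100000; existence CERTIFIED by the union bound.


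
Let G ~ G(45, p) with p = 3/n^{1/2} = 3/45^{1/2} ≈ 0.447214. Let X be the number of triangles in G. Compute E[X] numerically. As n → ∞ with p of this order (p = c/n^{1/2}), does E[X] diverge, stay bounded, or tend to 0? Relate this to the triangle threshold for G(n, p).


Number of potential triangles: C(45, 3) = 14190.
Each occurs with probability p³ ≈ (0.447214)³ ≈ 8.94427191e-02.
By linearity: E[X] = C(45, 3)·p³ ≈ 14190 · 8.94427191e-02 ≈ 1269.192184.
Since α = 1/2 < 1, p = c/n^{1/2} ≫ 1/n is above the triangle threshold p ~ 1/n. Asymptotically E[X] ~ (c³/6)·n^{3(1−α)} = (3³/6)·n^{1.5} → ∞; triangles are abundant w.h.p.

E[X] ≈ 1269.192184; in regime p = Θ(1/n^{1/2}) E[X] diverges (above the triangle threshold p ~ 1/n).


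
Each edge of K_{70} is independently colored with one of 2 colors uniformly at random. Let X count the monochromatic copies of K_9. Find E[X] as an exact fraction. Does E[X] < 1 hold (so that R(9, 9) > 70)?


E[X] = C(70, 9) · 2^{1 − 36} = 65033528560 · 2^{−35} = 65033528560/34359738368.
As a reduced fraction: E[X] = 4064595535/2147483648 ≈ 1.893.
Is E[X] < 1? NO.
Since E[X] ≥ 1, the first-moment bound is inconclusive at n = 70; it does NOT by itself certify R(9, 9) > 70.

E[X] = 4064595535/2147483648 ≈ 1.893; E[X] ≥ 1; first-moment method inconclusive here.


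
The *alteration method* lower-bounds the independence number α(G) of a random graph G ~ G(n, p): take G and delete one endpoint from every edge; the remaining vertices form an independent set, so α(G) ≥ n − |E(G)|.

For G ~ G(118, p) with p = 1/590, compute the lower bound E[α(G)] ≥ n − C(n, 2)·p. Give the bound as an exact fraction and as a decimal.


E[|E(G)|] = C(118, 2)·p = 6903 · (1/590) = 117/10.
E[α(G)] ≥ n − E[|E(G)|] = 118 − 117/10 = 1063/10.
Numerically: ≈ 106.300.
(This is only a lower bound; the true E[α(G)] may be larger.)

E[α(G)] ≥ 1063/10 ≈ 106.300.


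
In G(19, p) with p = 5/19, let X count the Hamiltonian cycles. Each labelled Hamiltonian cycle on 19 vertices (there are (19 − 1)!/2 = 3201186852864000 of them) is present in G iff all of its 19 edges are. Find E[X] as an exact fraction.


K_19 has (19 − 1)!/2 = 3201186852864000 labelled Hamiltonian cycles.
For each such Hamiltonian cycle H, let X_H = 1 if all 19 edges of H are present in G. Then P[X_H = 1] = p^{19} = (5/19)^{19} = 19073486328125/1978419655660313589123979.
Summing the indicators: E[X] = Σ_H E[X_H] = 3201186852864000 · p^{19} = 3201186852864000 · 19073486328125/1978419655660313589123979 = 61057793671875000000000000000/1978419655660313589123979.
Numerically: E[X] ≈ 3.09e+04.

E[X] = 3201186852864000 · (5/19)^{19} = 61057793671875000000000000000/1978419655660313589123979 ≈ 3.09e+04.


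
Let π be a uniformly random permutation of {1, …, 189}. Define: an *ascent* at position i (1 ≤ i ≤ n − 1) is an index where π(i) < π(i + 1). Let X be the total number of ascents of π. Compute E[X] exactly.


Write X = Σ X_I over i = 1, …, 188, with X_I the indicator of one ascent.
There are 188 indicators.
For each fixed i, the pair (π(i), π(i+1)) is a uniformly random ordered pair of distinct values from {1, …, 189}; by symmetry P[π(i) < π(i+1)] = 1/2.
By linearity: E[X] = 188 · (1/2) = (189 − 1) · (1/2) = 94 ≈ 94.0000.

E[X] = 94 = 94.0000.


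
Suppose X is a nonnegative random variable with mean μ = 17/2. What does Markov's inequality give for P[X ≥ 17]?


μ = E[X] = 17/2, a = 17.
Markov: P[X ≥ 17] ≤ μ/a = (17/2)/17 = 1/2.
Numerically: ≈ 0.500000.
(Since a = 17 > μ = 8.500000, the bound 1/2 is < 1 and informative.)

P[X ≥ 17] ≤ 1/2 ≈ 0.500000.


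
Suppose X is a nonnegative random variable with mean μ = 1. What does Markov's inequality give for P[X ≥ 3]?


μ = E[X] = 1, a = 3.
Markov: P[X ≥ 3] ≤ μ/a = (1)/3 = 1/3.
Numerically: ≈ 0.33333.
(Since a = 3 > μ = 1.00000, the bound 1/3 is < 1 and informative.)

P[X ≥ 3] ≤ 1/3 ≈ 0.33333.


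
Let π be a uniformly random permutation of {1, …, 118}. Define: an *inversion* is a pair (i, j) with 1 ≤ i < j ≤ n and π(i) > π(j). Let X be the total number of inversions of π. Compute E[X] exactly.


Write X = Σ X_I over the C(118, 2) = 6903 pairs i < j, with X_I the indicator of one inversion.
There are 6903 indicators.
For each fixed pair i < j, the values π(i) and π(j) are two distinct elements of {1, …, 118} in uniformly random order; by symmetry P[π(i) > π(j)] = 1/2.
By linearity: E[X] = 6903 · (1/2) = C(118, 2) · (1/2) = 6903/2 = 6903/2 ≈ 3451.5000.

E[X] = 6903/2 = 3451.5000.


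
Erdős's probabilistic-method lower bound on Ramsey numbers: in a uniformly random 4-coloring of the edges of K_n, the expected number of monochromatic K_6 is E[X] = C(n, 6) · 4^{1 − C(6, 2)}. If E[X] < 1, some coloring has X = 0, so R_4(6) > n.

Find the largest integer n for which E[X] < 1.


We need C(n, 6) · 4^{1 − 15} < 1, i.e. C(n, 6) < 4^{15 − 1} = 268435456.
Check values of n near the boundary:
  n = 74: C(74, 6) = 185250786; 185250786 < 268435456? YES
  n = 75: C(75, 6) = 201359550; 201359550 < 268435456? YES
  n = 76: C(76, 6) = 218618940; 218618940 < 268435456? YES
  n = 77: C(77, 6) = 237093780; 237093780 < 268435456? YES
  n = 78: C(78, 6) = 256851595; 256851595 < 268435456? YES
  n = 79: C(79, 6) = 277962685; 277962685 < 268435456? NO
  n = 80: C(80, 6) = 300500200; 300500200 < 268435456? NO
  n = 81: C(81, 6) = 324540216; 324540216 < 268435456? NO
The largest n with C(n, 6) < 268435456 is n = 78 (where E[X] = 256851595/268435456 ≈ 0.9568468). Hence R_4(6) > 78, i.e. R_4(6) ≥ 79.

Largest n = 78; hence R_4(6) > 78.


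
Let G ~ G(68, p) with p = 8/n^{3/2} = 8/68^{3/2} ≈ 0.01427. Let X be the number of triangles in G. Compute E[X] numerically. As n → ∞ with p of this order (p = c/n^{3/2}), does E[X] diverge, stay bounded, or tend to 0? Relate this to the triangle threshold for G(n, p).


Number of potential triangles: C(68, 3) = 50116.
Each occurs with probability p³ ≈ (0.01427)³ ≈ 2.903888e-06.
By linearity: E[X] = C(68, 3)·p³ ≈ 50116 · 2.903888e-06 ≈ 0.1455.
Since α = 3/2 > 1, p = c/n^{3/2} = o(1/n) is below the triangle threshold p ~ 1/n. Asymptotically E[X] ~ (c³/6)·n^{3(1−α)} = (8³/6)·n^{-1.5} → 0, so by Markov's inequality G has no triangles w.h.p.

E[X] ≈ 0.1455; in regime p = Θ(1/n^{3/2}) E[X] tends to 0 (below the triangle threshold p ~ 1/n).


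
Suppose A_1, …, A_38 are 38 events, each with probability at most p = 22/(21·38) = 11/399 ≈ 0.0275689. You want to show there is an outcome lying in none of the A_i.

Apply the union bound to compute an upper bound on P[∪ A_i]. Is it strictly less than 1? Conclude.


Union bound: P[∪_{i=1}^{38} A_i] ≤ Σ_i P[A_i] ≤ 38·p = 38·(11/399) = 22/21.
Numerically: 22/21 ≈ 1.0476190.
Is 22/21 < 1? NO.
Since the bound 22/21 is ≥ 1, the union bound is uninformative here; it does NOT by itself certify existence.

38·p = 22/21 ≈ 1.0476190; existence NOT certified by the union bound.


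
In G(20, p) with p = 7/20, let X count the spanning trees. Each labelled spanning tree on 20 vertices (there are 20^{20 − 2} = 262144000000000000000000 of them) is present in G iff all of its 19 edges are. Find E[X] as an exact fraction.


K_20 has 20^{20 − 2} = 262144000000000000000000 labelled spanning trees.
For each such spanning tree H, let X_H = 1 if all 19 edges of H are present in G. Then P[X_H = 1] = p^{19} = (7/20)^{19} = 11398895185373143/5242880000000000000000000.
Summing the indicators: E[X] = Σ_H E[X_H] = 262144000000000000000000 · p^{19} = 262144000000000000000000 · 11398895185373143/5242880000000000000000000 = 11398895185373143/20.
Numerically: E[X] ≈ 5.699e+14.

E[X] = 262144000000000000000000 · (7/20)^{19} = 11398895185373143/20 ≈ 5.699e+14.


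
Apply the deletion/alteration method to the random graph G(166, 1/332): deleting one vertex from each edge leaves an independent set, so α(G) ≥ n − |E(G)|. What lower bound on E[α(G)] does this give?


E[|E(G)|] = C(166, 2)·p = 13695 · (1/332) = 165/4.
E[α(G)] ≥ n − E[|E(G)|] = 166 − 165/4 = 499/4.
Numerically: ≈ 124.7500.
(This is only a lower bound; the true E[α(G)] may be larger.)

E[α(G)] ≥ 499/4 ≈ 124.7500.


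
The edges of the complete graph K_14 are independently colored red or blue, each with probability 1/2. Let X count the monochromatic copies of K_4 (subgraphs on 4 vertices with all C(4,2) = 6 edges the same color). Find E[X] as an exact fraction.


Let X = Σ_S X_S over the C(14, 4) = 1001 subsets S of size 4, where X_S = 1 if the K_4 on S is monochromatic.
For a fixed S, the K_4 on S has C(4, 2) = 6 edges. P[all 6 edges red] = (1/2)^6, and likewise for blue, so P[monochromatic] = 2·(1/2)^6 = 2^{1 − 6} = 1/32.
By linearity of expectation: E[X] = C(14, 4) · 2^{1 − 6} = 1001 · 1/32 = 1001/32.
Numerically: E[X] ≈ 31.281250.

E[X] = C(14,4)·2^(1−C(4,2)) = 1001/32 ≈ 31.281250.


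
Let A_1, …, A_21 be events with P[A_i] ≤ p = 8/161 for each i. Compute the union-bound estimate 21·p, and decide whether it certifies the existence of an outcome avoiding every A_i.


Union bound: P[∪_{i=1}^{21} A_i] ≤ Σ_i P[A_i] ≤ 21·p = 21·(8/161) = 24/23.
Numerically: 24/23 ≈ 1.0434783.
Is 24/23 < 1? NO.
Since the bound 24/23 is ≥ 1, the union bound is uninformative here; it does NOT by itself certify existence.

21·p = 24/23 ≈ 1.0434783; existence NOT certified by the union bound.


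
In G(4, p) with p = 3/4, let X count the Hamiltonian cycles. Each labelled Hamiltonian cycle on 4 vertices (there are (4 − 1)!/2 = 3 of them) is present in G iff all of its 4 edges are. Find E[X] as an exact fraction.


K_4 has (4 − 1)!/2 = 3 labelled Hamiltonian cycles.
For each such Hamiltonian cycle H, let X_H = 1 if all 4 edges of H are present in G. Then P[X_H = 1] = p^{4} = (3/4)^{4} = 81/256.
By linearity: E[X] = Σ_H E[X_H] = 3 · p^{4} = 3 · 81/256 = 243/256.
Numerically: E[X] ≈ 0.949.

E[X] = 3 · (3/4)^{4} = 243/256 ≈ 0.949.
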